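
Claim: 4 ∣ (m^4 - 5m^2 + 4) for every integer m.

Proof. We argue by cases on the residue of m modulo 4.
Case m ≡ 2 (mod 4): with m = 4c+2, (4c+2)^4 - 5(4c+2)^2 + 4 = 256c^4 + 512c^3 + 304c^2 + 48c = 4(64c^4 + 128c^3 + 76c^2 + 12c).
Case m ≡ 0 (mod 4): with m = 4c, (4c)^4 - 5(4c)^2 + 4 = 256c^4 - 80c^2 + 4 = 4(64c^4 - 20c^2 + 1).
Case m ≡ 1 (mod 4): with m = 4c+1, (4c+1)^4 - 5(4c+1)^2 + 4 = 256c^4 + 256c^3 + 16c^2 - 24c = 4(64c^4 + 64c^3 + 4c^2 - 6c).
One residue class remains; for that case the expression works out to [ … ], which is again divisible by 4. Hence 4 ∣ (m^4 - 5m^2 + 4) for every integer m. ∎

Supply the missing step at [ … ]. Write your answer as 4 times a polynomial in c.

Only m ≡ 3 (mod 4) is unaccounted for. Put m = 4c+3:
(4c+3)^4 - 5(4c+3)^2 + 4 expands to 256c^4 + 768c^3 + 784c^2 + 312c + 40,
and factoring out 4 leaves 4(64c^4 + 192c^3 + 196c^2 + 78c + 10).

4(64c^4 + 192c^3 + 196c^2 + 78c + 10)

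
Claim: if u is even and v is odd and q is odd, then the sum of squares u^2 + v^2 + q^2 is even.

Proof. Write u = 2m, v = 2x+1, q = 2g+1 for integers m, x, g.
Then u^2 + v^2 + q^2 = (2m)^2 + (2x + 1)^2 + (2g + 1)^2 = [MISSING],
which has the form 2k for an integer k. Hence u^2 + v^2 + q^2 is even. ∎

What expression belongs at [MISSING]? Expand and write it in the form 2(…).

2(2g^2 + 2g + 2m^2 + 2x^2 + 2x + 1)

(2m)^2 + (2x + 1)^2 + (2g + 1)^2 = 4g^2 + 4g + 4m^2 + 4x^2 + 4x + 2
= 2(2g^2 + 2g + 2m^2 + 2x^2 + 2x + 1).
Since 2g^2 + 2g + 2m^2 + 2x^2 + 2x + 1 is an integer, the sum of squares is of the form 2k for an integer k.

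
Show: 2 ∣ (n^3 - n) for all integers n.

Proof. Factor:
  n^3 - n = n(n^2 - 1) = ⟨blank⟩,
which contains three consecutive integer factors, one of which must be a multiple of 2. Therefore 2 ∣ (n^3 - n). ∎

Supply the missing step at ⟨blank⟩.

(n - 1)n(n + 1)

n(n^2 - 1) = n(n - 1)(n + 1) = (n - 1)n(n + 1).
These three factors are consecutive integers, so their product is divisible by 2.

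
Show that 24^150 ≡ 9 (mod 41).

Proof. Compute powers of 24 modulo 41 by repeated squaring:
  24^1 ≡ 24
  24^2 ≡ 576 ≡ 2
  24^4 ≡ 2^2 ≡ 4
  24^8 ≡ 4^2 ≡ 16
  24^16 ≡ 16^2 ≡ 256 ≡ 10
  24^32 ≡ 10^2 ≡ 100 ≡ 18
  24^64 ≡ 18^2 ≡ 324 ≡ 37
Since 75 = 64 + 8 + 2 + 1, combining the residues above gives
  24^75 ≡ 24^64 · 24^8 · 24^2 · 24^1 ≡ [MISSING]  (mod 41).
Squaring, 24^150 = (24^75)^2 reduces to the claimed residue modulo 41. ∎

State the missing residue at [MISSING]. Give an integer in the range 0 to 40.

24^64 · 24^8 · 24^2 · 24^1 ≡ 37 · 16 · 2 · 24 = 28416.
28416 mod 41 = 3, so 24^75 ≡ 3 (mod 41).

3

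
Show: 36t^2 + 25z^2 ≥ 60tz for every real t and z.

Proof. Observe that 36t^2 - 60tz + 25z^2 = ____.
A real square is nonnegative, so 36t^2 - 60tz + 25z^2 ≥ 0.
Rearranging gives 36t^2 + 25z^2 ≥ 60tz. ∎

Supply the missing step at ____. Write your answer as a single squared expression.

(6t - 5z)^2

36t^2 - 60tz + 25z^2 is a perfect-square trinomial: the outer terms are (6t)^2 and (5z)^2, and the cross term is -2·6t·5z.
So 36t^2 - 60tz + 25z^2 = (6t - 5z)^2 ≥ 0.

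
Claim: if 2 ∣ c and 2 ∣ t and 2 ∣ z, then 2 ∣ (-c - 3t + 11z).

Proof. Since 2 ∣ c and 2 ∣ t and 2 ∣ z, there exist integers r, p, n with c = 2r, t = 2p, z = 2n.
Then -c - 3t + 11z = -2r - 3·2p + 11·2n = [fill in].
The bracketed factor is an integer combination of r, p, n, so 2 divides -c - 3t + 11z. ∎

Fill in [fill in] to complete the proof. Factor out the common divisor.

2(11n - 3p - r)

Each term has a factor of 2: -2r - 3·2p + 11·2n = 2·(11n - 3p - r).
Since 11n - 3p - r is an integer, 2 ∣ (-c - 3t + 11z).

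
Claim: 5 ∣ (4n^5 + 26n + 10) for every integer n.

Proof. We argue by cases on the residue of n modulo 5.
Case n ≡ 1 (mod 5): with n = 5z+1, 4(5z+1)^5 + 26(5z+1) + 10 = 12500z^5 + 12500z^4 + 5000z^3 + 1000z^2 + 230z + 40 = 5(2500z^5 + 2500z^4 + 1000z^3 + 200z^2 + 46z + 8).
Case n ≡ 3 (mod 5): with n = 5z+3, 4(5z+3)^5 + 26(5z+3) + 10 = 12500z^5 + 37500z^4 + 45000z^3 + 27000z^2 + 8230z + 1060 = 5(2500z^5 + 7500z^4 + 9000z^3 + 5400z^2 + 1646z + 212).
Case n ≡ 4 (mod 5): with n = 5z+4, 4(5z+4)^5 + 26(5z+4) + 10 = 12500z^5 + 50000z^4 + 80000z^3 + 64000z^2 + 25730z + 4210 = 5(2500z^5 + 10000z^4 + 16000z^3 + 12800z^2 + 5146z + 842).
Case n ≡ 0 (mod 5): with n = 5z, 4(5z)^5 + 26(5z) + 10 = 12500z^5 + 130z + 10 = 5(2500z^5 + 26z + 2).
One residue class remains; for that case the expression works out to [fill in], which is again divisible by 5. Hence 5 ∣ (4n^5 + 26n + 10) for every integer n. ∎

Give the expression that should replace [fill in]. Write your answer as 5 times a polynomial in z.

The residues treated are {1, 3, 4, 0}, so the missing case is n ≡ 2 (mod 5); write n = 5z+2.
Then 4(5z+2)^5 + 26(5z+2) + 10 = 12500z^5 + 25000z^4 + 20000z^3 + 8000z^2 + 1730z + 190 = 5(2500z^5 + 5000z^4 + 4000z^3 + 1600z^2 + 346z + 38).

5(2500z^5 + 5000z^4 + 4000z^3 + 1600z^2 + 346z + 38)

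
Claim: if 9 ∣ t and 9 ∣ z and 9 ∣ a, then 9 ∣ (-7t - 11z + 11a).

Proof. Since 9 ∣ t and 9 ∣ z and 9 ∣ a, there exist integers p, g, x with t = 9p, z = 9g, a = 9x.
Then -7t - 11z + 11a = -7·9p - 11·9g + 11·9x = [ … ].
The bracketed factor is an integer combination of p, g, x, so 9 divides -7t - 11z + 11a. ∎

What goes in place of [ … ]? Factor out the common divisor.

Pull the common 9 out of every term: -7·9p - 11·9g + 11·9x = 9(-11g - 7p + 11x).
-11g - 7p + 11x is an integer, which exhibits the divisibility.

9(-11g - 7p + 11x)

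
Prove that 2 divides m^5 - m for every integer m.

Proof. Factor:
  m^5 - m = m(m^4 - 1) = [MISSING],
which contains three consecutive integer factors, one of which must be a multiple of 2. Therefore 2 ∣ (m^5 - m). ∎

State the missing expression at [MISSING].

m^4 - 1 = (m^2 - 1)(m^2 + 1), and m^2 - 1 = (m-1)(m+1).
So m(m^4 - 1) = (m - 1)m(m + 1)(m^2 + 1).

(m - 1)m(m + 1)(m^2 + 1)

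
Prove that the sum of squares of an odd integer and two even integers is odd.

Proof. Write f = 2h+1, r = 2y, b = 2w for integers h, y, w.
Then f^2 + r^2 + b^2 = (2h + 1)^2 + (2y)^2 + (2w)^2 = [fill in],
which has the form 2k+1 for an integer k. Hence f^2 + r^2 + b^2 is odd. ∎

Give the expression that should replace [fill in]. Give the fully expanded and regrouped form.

Expanding: (2h + 1)^2 + (2y)^2 + (2w)^2 = 4h^2 + 4h + 4w^2 + 4y^2 + 1.
Every term except the constant is even, so this is 2(2h^2 + 2h + 2w^2 + 2y^2) + 1,
and 2h^2 + 2h + 2w^2 + 2y^2 ∈ ℤ gives the required form.

2(2h^2 + 2h + 2w^2 + 2y^2) + 1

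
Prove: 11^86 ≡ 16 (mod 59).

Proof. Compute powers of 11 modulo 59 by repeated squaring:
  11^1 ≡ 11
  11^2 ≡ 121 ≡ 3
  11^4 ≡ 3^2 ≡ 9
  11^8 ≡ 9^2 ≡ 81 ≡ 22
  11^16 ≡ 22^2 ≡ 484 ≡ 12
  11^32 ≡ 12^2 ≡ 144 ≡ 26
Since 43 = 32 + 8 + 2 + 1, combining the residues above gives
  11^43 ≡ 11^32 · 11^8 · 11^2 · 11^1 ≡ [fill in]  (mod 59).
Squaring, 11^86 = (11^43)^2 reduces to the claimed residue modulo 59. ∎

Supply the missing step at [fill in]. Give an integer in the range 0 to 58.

Multiply the listed residues: 26 · 22 · 3 · 11 = 572 → 1716 → 18876.
Reducing modulo 59: 18876 = 319·59 + 55, so 11^43 ≡ 55.

55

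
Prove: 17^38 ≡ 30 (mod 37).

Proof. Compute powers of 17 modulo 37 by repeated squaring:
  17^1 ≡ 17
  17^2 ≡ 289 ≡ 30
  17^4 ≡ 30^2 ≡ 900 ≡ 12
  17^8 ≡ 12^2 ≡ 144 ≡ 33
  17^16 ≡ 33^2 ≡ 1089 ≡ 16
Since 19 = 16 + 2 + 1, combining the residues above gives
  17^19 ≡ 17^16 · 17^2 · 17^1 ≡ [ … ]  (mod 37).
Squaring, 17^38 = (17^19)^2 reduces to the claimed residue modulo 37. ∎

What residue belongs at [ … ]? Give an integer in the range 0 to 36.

20

17^16 · 17^2 · 17^1 ≡ 16 · 30 · 17 = 8160.
8160 mod 37 = 20, so 17^19 ≡ 20 (mod 37).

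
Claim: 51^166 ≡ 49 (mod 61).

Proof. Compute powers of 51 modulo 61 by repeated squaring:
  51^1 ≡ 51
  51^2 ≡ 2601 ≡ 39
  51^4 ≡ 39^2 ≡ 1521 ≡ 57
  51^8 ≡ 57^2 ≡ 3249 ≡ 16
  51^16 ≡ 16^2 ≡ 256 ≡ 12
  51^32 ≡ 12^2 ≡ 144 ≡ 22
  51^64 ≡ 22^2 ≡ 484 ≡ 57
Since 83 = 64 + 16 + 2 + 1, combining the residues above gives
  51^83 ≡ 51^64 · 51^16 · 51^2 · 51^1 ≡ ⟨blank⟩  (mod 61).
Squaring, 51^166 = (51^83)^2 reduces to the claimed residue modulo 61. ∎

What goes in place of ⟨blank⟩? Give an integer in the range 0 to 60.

54

Multiply the listed residues: 57 · 12 · 39 · 51 = 684 → 26676 → 1360476.
Reducing modulo 61: 1360476 = 22302·61 + 54, so 51^83 ≡ 54.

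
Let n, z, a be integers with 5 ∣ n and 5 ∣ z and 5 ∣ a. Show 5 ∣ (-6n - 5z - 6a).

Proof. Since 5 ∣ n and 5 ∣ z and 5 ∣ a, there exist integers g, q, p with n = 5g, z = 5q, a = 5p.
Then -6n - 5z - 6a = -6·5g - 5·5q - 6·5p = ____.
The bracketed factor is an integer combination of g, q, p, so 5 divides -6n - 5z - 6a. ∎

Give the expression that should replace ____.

5(-6g - 6p - 5q)

Each term has a factor of 5: -6·5g - 5·5q - 6·5p = 5·(-6g - 6p - 5q).
Since -6g - 6p - 5q is an integer, 5 ∣ (-6n - 5z - 6a).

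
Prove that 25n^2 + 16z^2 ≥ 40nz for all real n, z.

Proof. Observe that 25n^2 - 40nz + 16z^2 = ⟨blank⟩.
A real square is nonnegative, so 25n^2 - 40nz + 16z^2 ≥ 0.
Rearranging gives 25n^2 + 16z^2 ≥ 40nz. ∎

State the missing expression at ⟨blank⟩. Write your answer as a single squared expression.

The leading and trailing coefficients are 5^2 and 4^2, and 40 = 2·5·4, so the trinomial is (5n - 4z)^2.
Hence 25n^2 - 40nz + 16z^2 ≥ 0.

(5n - 4z)^2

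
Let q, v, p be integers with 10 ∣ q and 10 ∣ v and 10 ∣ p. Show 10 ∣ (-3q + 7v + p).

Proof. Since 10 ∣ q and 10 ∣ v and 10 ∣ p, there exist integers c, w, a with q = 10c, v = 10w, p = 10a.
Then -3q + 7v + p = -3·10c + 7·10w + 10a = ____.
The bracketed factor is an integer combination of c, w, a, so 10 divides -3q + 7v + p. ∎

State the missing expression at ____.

10(a - 3c + 7w)

Pull the common 10 out of every term: -3·10c + 7·10w + 10a = 10(a - 3c + 7w).
a - 3c + 7w is an integer, which exhibits the divisibility.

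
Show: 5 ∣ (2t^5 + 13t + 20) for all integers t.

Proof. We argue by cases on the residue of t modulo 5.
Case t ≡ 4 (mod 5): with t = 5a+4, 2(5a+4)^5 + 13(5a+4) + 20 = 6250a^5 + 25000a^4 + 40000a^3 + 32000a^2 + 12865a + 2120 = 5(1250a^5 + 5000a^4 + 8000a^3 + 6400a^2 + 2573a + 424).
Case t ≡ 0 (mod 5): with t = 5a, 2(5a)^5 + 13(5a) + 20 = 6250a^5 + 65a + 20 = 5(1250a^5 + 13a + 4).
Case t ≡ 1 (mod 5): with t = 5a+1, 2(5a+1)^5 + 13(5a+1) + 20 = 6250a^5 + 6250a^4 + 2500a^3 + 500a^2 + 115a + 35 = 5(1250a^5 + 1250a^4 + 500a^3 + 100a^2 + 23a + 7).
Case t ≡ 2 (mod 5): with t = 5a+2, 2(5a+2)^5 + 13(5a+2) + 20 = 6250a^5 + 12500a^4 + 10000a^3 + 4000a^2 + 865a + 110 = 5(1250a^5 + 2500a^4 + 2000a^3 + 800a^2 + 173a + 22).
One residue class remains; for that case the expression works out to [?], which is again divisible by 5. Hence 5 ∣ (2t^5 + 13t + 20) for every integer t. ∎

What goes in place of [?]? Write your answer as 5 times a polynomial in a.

The residues treated are {4, 0, 1, 2}, so the missing case is t ≡ 3 (mod 5); write t = 5a+3.
Then 2(5a+3)^5 + 13(5a+3) + 20 = 6250a^5 + 18750a^4 + 22500a^3 + 13500a^2 + 4115a + 545 = 5(1250a^5 + 3750a^4 + 4500a^3 + 2700a^2 + 823a + 109).

5(1250a^5 + 3750a^4 + 4500a^3 + 2700a^2 + 823a + 109)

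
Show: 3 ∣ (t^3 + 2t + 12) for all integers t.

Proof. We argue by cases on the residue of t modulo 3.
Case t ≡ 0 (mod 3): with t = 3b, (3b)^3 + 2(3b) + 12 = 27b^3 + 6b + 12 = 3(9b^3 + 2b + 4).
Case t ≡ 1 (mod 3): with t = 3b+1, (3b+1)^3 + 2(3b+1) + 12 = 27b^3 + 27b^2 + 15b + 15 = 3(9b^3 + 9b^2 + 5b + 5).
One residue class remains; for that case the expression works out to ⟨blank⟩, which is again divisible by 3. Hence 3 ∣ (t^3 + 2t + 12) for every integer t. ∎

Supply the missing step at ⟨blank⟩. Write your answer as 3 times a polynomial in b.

Only t ≡ 2 (mod 3) is unaccounted for. Put t = 3b+2:
(3b+2)^3 + 2(3b+2) + 12 expands to 27b^3 + 54b^2 + 42b + 24,
and factoring out 3 leaves 3(9b^3 + 18b^2 + 14b + 8).

3(9b^3 + 18b^2 + 14b + 8)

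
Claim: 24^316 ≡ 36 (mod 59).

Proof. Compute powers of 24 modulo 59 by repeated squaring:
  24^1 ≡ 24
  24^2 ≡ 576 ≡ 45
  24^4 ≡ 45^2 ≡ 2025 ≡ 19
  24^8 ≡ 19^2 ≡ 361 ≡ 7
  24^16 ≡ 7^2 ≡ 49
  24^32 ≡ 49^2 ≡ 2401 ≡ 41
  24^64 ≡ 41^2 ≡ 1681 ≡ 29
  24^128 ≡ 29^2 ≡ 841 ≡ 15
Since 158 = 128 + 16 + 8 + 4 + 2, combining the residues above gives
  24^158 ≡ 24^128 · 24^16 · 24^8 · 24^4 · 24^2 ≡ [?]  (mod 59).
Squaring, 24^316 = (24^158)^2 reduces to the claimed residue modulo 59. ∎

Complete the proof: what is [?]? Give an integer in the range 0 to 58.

53

Multiply the listed residues: 15 · 49 · 7 · 19 · 45 = 735 → 5145 → 97755 → 4398975.
Reducing modulo 59: 4398975 = 74558·59 + 53, so 24^158 ≡ 53.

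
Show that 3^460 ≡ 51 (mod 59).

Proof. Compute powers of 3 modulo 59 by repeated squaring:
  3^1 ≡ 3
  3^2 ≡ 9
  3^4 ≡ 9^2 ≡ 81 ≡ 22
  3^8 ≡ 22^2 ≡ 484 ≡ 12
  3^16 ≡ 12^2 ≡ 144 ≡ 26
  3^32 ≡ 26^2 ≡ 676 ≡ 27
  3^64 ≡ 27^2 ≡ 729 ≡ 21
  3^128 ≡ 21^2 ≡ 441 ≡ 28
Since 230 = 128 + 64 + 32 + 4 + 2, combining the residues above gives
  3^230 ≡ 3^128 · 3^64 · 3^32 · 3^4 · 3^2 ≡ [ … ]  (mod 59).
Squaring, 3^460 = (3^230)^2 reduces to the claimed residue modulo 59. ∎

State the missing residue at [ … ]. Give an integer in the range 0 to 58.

Multiply the listed residues: 28 · 21 · 27 · 22 · 9 = 588 → 15876 → 349272 → 3143448.
Reducing modulo 59: 3143448 = 53278·59 + 46, so 3^230 ≡ 46.

46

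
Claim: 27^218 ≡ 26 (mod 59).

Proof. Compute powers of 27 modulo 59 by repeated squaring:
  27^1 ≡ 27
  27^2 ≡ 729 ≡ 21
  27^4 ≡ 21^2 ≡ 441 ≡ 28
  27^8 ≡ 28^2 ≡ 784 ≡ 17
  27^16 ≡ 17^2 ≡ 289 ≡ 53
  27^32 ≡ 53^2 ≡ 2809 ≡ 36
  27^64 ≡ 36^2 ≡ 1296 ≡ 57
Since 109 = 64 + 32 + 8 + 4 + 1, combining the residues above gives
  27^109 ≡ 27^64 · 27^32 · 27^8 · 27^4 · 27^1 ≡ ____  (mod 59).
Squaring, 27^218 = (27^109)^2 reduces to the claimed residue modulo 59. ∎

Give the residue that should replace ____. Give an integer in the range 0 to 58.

12

27^64 · 27^32 · 27^8 · 27^4 · 27^1 ≡ 57 · 36 · 17 · 28 · 27 = 26372304.
26372304 mod 59 = 12, so 27^109 ≡ 12 (mod 59).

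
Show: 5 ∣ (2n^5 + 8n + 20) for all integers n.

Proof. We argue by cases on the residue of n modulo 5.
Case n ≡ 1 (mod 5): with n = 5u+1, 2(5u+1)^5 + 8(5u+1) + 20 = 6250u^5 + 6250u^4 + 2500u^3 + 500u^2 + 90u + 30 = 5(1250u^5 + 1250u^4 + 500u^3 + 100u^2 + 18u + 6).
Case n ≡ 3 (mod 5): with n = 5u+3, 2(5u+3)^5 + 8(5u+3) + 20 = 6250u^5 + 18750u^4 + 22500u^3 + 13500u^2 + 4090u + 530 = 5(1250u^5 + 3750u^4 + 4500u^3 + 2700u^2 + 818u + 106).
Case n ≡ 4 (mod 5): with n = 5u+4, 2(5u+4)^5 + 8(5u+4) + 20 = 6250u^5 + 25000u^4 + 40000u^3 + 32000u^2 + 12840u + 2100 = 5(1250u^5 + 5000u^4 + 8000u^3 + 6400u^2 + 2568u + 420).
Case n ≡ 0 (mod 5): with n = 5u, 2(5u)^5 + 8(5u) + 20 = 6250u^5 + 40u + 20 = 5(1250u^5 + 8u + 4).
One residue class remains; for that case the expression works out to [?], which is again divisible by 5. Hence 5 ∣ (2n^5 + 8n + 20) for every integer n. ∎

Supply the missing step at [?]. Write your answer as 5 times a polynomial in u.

5(1250u^5 + 2500u^4 + 2000u^3 + 800u^2 + 168u + 20)

Only n ≡ 2 (mod 5) is unaccounted for. Put n = 5u+2:
2(5u+2)^5 + 8(5u+2) + 20 expands to 6250u^5 + 12500u^4 + 10000u^3 + 4000u^2 + 840u + 100,
and factoring out 5 leaves 5(1250u^5 + 2500u^4 + 2000u^3 + 800u^2 + 168u + 20).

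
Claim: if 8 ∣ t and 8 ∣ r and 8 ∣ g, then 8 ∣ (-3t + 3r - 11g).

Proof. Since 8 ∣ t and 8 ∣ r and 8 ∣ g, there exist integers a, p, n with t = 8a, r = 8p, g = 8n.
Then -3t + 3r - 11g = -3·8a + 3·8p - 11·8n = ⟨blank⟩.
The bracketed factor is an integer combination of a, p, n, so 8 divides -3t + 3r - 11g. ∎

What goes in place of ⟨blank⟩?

8(-3a - 11n + 3p)

Each term has a factor of 8: -3·8a + 3·8p - 11·8n = 8·(-3a - 11n + 3p).
Since -3a - 11n + 3p is an integer, 8 ∣ (-3t + 3r - 11g).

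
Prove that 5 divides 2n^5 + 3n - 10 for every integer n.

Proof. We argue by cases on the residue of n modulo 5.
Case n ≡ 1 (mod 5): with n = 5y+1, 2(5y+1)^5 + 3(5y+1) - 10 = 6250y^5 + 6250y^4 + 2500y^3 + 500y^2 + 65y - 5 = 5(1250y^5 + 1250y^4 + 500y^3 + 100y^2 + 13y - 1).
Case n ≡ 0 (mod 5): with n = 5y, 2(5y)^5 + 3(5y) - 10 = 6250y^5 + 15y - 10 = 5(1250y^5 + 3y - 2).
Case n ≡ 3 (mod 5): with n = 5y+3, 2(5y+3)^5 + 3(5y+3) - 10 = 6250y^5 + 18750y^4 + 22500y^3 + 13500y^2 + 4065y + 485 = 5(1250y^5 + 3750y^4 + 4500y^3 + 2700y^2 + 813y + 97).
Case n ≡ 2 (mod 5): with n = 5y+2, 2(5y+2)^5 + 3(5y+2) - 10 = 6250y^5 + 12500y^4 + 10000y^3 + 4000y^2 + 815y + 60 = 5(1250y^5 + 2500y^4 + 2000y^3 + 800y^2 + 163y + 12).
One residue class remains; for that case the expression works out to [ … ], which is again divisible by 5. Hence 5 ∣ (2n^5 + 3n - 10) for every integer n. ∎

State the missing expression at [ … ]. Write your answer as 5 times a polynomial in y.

Only n ≡ 4 (mod 5) is unaccounted for. Put n = 5y+4:
2(5y+4)^5 + 3(5y+4) - 10 expands to 6250y^5 + 25000y^4 + 40000y^3 + 32000y^2 + 12815y + 2050,
and factoring out 5 leaves 5(1250y^5 + 5000y^4 + 8000y^3 + 6400y^2 + 2563y + 410).

5(1250y^5 + 5000y^4 + 8000y^3 + 6400y^2 + 2563y + 410)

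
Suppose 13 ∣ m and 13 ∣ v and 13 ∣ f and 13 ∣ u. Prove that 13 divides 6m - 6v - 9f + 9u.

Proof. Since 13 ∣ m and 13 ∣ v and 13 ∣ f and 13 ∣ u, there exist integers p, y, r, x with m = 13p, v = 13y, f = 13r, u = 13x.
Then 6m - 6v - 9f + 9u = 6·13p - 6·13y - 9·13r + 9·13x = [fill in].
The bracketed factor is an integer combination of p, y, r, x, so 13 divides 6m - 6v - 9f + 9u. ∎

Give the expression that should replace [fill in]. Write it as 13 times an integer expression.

13(6p - 9r + 9x - 6y)

Pull the common 13 out of every term: 6·13p - 6·13y - 9·13r + 9·13x = 13(6p - 9r + 9x - 6y).
6p - 9r + 9x - 6y is an integer, which exhibits the divisibility.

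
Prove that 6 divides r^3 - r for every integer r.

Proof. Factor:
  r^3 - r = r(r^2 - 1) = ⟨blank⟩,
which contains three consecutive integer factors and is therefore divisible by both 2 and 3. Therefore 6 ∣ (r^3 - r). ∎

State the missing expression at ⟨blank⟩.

r(r^2 - 1) = r(r - 1)(r + 1) = (r - 1)r(r + 1).
These three factors are consecutive integers, so their product is divisible by 6.

(r - 1)r(r + 1)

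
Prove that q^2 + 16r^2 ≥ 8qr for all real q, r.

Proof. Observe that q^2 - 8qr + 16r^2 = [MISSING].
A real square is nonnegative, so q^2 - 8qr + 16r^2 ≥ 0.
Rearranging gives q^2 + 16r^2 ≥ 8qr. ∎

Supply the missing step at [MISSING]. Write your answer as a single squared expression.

(q - 4r)^2

q^2 - 8qr + 16r^2 is a perfect-square trinomial: the outer terms are (q)^2 and (4r)^2, and the cross term is -2·q·4r.
So q^2 - 8qr + 16r^2 = (q - 4r)^2 ≥ 0.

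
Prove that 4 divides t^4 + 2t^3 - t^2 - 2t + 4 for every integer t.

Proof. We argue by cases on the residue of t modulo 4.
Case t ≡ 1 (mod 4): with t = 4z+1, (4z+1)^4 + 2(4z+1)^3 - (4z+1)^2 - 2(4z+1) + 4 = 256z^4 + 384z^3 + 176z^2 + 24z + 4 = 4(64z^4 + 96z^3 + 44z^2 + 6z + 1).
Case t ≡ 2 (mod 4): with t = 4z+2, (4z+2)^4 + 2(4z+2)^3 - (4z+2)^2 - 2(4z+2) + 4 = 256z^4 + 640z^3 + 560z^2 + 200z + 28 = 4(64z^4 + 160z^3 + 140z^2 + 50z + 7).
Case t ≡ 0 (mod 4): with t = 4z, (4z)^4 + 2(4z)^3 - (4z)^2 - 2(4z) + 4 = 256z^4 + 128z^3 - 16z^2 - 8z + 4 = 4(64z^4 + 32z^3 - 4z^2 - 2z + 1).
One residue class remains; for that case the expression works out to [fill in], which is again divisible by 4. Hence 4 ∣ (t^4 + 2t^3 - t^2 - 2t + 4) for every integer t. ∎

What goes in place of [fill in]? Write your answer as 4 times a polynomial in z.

4(64z^4 + 224z^3 + 284z^2 + 154z + 31)

Only t ≡ 3 (mod 4) is unaccounted for. Put t = 4z+3:
(4z+3)^4 + 2(4z+3)^3 - (4z+3)^2 - 2(4z+3) + 4 expands to 256z^4 + 896z^3 + 1136z^2 + 616z + 124,
and factoring out 4 leaves 4(64z^4 + 224z^3 + 284z^2 + 154z + 31).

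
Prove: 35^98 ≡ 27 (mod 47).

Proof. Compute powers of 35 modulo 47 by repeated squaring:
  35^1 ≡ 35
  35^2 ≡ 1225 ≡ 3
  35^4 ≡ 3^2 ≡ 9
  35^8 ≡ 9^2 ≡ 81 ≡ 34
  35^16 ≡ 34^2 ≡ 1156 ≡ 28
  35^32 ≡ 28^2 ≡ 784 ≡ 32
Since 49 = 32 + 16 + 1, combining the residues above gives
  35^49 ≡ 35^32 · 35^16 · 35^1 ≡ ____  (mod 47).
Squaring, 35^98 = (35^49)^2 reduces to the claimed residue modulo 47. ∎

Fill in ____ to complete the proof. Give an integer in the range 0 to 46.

11

35^32 · 35^16 · 35^1 ≡ 32 · 28 · 35 = 31360.
31360 mod 47 = 11, so 35^49 ≡ 11 (mod 47).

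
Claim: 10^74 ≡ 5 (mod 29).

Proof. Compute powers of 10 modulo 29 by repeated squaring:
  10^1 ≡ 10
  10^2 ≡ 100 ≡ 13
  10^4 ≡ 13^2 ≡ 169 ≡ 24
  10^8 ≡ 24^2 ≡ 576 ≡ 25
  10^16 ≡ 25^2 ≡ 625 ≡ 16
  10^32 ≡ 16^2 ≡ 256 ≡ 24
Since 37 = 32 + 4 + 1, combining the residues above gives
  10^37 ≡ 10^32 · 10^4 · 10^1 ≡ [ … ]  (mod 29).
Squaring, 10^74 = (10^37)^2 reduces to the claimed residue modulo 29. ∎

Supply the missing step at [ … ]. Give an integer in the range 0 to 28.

10^32 · 10^4 · 10^1 ≡ 24 · 24 · 10 = 5760.
5760 mod 29 = 18, so 10^37 ≡ 18 (mod 29).

18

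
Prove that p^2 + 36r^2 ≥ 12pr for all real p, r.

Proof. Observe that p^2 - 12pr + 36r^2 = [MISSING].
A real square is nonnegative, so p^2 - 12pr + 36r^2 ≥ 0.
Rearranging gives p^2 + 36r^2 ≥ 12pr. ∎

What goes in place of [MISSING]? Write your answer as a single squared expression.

(p - 6r)^2

The leading and trailing coefficients are 1^2 and 6^2, and 12 = 2·1·6, so the trinomial is (p - 6r)^2.
Hence p^2 - 12pr + 36r^2 ≥ 0.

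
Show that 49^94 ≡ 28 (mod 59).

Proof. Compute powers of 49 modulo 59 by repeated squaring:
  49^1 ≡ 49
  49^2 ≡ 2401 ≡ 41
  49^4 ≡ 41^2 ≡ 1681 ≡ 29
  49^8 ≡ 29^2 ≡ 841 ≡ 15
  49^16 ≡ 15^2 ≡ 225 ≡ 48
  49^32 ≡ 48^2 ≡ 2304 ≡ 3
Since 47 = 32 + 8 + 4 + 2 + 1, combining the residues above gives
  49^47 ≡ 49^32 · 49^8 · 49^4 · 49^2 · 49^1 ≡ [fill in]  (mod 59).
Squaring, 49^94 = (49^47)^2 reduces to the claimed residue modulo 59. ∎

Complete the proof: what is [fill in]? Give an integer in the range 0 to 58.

Multiply the listed residues: 3 · 15 · 29 · 41 · 49 = 45 → 1305 → 53505 → 2621745.
Reducing modulo 59: 2621745 = 44436·59 + 21, so 49^47 ≡ 21.

21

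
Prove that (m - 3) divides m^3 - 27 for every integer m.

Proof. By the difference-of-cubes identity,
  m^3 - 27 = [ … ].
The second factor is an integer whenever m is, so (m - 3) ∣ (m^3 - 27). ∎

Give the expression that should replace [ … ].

(m - 3)(m^2 + 3m + 9)

Polynomial division of m^3 - 27 by m - 3 leaves remainder 0 and quotient m^2 + 3m + 9.
Hence m^3 - 27 = (m - 3)(m^2 + 3m + 9).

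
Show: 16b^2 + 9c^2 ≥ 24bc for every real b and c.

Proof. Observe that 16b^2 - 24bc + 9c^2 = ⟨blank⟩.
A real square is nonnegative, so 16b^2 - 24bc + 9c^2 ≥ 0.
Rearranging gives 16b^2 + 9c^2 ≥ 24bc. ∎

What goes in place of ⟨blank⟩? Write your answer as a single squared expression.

(4b - 3c)^2

The leading and trailing coefficients are 4^2 and 3^2, and 24 = 2·4·3, so the trinomial is (4b - 3c)^2.
Hence 16b^2 - 24bc + 9c^2 ≥ 0.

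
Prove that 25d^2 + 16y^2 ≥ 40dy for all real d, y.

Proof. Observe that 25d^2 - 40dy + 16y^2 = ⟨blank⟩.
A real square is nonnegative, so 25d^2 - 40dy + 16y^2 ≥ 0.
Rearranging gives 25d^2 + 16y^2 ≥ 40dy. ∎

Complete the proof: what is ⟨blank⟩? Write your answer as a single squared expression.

25d^2 - 40dy + 16y^2 is a perfect-square trinomial: the outer terms are (5d)^2 and (4y)^2, and the cross term is -2·5d·4y.
So 25d^2 - 40dy + 16y^2 = (5d - 4y)^2 ≥ 0.

(5d - 4y)^2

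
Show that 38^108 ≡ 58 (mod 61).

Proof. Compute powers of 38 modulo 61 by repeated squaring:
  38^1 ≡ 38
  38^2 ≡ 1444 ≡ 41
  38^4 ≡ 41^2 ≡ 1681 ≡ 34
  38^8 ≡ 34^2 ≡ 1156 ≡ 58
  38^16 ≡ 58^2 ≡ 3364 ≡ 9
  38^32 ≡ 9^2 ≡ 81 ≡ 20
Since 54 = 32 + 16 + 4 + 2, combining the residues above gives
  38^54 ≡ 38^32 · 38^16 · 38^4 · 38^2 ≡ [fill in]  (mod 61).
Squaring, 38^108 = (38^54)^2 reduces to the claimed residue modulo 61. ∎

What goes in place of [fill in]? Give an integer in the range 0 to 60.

Multiply the listed residues: 20 · 9 · 34 · 41 = 180 → 6120 → 250920.
Reducing modulo 61: 250920 = 4113·61 + 27, so 38^54 ≡ 27.

27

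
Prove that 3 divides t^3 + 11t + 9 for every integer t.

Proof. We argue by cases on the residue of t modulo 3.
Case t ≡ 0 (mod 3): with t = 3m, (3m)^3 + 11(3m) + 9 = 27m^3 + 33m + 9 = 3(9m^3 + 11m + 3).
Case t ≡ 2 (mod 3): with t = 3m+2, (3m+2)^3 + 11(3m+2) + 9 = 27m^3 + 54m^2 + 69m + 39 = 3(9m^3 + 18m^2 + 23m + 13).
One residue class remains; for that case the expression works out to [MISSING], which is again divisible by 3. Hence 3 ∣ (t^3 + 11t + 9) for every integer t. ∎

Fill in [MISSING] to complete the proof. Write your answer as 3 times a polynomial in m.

The residues treated are {0, 2}, so the missing case is t ≡ 1 (mod 3); write t = 3m+1.
Then (3m+1)^3 + 11(3m+1) + 9 = 27m^3 + 27m^2 + 42m + 21 = 3(9m^3 + 9m^2 + 14m + 7).

3(9m^3 + 9m^2 + 14m + 7)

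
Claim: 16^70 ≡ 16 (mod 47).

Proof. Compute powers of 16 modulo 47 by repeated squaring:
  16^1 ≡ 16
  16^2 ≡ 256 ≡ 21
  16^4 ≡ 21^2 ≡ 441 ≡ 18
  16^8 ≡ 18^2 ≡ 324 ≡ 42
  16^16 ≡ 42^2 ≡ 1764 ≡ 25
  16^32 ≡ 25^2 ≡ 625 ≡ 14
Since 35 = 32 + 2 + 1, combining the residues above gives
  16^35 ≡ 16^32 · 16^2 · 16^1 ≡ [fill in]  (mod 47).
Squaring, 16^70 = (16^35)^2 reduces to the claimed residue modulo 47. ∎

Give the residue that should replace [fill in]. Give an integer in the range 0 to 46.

Multiply the listed residues: 14 · 21 · 16 = 294 → 4704.
Reducing modulo 47: 4704 = 100·47 + 4, so 16^35 ≡ 4.

4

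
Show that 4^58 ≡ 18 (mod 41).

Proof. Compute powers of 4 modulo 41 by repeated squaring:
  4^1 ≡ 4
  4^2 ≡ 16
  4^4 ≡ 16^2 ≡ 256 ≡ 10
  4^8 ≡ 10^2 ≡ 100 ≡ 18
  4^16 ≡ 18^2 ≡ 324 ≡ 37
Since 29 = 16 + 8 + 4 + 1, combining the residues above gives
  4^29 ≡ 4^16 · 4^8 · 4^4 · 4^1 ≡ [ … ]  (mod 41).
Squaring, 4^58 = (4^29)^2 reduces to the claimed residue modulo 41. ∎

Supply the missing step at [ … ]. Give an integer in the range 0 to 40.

31

4^16 · 4^8 · 4^4 · 4^1 ≡ 37 · 18 · 10 · 4 = 26640.
26640 mod 41 = 31, so 4^29 ≡ 31 (mod 41).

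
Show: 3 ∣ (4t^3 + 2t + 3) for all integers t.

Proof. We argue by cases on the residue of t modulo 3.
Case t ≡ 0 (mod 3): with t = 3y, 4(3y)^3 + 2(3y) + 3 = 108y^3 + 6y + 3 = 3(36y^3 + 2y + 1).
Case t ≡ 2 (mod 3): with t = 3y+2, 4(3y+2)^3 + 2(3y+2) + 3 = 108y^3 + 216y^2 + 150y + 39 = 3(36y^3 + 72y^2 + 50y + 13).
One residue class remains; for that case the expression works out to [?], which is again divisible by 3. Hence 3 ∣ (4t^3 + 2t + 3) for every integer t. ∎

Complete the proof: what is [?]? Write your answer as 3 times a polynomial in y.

3(36y^3 + 36y^2 + 14y + 3)

Only t ≡ 1 (mod 3) is unaccounted for. Put t = 3y+1:
4(3y+1)^3 + 2(3y+1) + 3 expands to 108y^3 + 108y^2 + 42y + 9,
and factoring out 3 leaves 3(36y^3 + 36y^2 + 14y + 3).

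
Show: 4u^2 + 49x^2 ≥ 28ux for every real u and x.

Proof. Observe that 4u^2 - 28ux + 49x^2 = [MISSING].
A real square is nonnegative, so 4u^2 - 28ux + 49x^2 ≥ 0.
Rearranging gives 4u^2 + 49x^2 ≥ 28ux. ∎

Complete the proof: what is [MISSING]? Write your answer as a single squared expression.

(2u - 7x)^2

4u^2 - 28ux + 49x^2 is a perfect-square trinomial: the outer terms are (2u)^2 and (7x)^2, and the cross term is -2·2u·7x.
So 4u^2 - 28ux + 49x^2 = (2u - 7x)^2 ≥ 0.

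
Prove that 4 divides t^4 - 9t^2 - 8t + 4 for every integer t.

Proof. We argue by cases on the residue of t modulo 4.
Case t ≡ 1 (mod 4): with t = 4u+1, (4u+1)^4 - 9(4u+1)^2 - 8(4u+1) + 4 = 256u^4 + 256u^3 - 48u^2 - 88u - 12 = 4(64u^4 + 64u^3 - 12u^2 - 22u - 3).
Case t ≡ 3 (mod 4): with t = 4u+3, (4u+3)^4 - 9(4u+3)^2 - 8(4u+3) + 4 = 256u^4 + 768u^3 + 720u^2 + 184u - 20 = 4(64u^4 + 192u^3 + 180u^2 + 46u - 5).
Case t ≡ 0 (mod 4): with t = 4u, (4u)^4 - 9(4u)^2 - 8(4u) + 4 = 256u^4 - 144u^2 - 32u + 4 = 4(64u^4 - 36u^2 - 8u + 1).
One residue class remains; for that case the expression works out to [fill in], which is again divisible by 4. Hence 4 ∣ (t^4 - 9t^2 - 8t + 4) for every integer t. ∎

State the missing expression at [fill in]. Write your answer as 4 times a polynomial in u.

The residues treated are {1, 3, 0}, so the missing case is t ≡ 2 (mod 4); write t = 4u+2.
Then (4u+2)^4 - 9(4u+2)^2 - 8(4u+2) + 4 = 256u^4 + 512u^3 + 240u^2 - 48u - 32 = 4(64u^4 + 128u^3 + 60u^2 - 12u - 8).

4(64u^4 + 128u^3 + 60u^2 - 12u - 8)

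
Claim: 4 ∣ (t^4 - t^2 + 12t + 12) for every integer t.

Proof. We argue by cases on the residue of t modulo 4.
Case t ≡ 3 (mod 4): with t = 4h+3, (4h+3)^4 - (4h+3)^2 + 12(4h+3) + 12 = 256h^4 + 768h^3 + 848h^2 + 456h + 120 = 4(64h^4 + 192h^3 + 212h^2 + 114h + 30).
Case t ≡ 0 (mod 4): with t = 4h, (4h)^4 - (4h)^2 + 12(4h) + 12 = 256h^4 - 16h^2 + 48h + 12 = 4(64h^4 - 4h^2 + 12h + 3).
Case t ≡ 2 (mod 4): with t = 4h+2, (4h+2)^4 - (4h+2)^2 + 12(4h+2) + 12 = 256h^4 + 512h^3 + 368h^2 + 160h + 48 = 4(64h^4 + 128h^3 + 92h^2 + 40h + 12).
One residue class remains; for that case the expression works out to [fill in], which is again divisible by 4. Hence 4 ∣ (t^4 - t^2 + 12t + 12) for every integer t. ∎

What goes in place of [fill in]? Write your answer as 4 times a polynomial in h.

The residues treated are {3, 0, 2}, so the missing case is t ≡ 1 (mod 4); write t = 4h+1.
Then (4h+1)^4 - (4h+1)^2 + 12(4h+1) + 12 = 256h^4 + 256h^3 + 80h^2 + 56h + 24 = 4(64h^4 + 64h^3 + 20h^2 + 14h + 6).

4(64h^4 + 64h^3 + 20h^2 + 14h + 6)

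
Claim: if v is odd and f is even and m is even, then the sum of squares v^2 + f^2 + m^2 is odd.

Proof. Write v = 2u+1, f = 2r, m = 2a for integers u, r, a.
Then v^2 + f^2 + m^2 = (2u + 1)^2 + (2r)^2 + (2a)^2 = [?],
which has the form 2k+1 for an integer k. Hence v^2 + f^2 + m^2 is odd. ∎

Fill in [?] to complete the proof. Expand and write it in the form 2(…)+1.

(2u + 1)^2 + (2r)^2 + (2a)^2 = 4a^2 + 4r^2 + 4u^2 + 4u + 1
= 2(2a^2 + 2r^2 + 2u^2 + 2u) + 1.
Since 2a^2 + 2r^2 + 2u^2 + 2u is an integer, the sum of squares is of the form 2k+1 for an integer k.

2(2a^2 + 2r^2 + 2u^2 + 2u) + 1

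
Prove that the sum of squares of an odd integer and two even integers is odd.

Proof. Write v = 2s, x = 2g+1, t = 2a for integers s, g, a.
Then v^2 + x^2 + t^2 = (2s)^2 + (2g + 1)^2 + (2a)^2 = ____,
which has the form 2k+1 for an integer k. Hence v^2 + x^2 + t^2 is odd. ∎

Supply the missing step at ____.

2(2a^2 + 2g^2 + 2g + 2s^2) + 1

Expanding: (2s)^2 + (2g + 1)^2 + (2a)^2 = 4a^2 + 4g^2 + 4g + 4s^2 + 1.
Every term except the constant is even, so this is 2(2a^2 + 2g^2 + 2g + 2s^2) + 1,
and 2a^2 + 2g^2 + 2g + 2s^2 ∈ ℤ gives the required form.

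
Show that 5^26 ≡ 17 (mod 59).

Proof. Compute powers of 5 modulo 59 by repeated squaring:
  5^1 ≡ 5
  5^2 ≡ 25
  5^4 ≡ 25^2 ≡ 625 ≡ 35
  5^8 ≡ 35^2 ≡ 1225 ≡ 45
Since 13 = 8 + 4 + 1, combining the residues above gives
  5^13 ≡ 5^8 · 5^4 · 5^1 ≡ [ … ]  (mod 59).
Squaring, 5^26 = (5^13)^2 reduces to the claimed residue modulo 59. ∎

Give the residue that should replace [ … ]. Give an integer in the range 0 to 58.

28

Multiply the listed residues: 45 · 35 · 5 = 1575 → 7875.
Reducing modulo 59: 7875 = 133·59 + 28, so 5^13 ≡ 28.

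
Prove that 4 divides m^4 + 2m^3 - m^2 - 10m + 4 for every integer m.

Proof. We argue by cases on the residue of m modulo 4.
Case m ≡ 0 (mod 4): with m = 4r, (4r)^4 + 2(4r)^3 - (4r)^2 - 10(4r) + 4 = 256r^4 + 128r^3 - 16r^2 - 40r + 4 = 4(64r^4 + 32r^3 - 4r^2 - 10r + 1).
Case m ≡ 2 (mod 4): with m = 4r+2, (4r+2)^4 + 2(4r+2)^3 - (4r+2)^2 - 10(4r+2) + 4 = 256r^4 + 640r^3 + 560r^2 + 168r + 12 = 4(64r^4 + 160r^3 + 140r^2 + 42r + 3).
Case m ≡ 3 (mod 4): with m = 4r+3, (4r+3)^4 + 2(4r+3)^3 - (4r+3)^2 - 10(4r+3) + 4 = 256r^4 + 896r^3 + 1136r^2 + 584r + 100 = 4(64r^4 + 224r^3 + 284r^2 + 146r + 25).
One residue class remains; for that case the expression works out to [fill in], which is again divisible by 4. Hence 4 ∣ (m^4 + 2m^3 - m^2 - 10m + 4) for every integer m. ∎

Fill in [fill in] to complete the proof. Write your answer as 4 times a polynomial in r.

Only m ≡ 1 (mod 4) is unaccounted for. Put m = 4r+1:
(4r+1)^4 + 2(4r+1)^3 - (4r+1)^2 - 10(4r+1) + 4 expands to 256r^4 + 384r^3 + 176r^2 - 8r - 4,
and factoring out 4 leaves 4(64r^4 + 96r^3 + 44r^2 - 2r - 1).

4(64r^4 + 96r^3 + 44r^2 - 2r - 1)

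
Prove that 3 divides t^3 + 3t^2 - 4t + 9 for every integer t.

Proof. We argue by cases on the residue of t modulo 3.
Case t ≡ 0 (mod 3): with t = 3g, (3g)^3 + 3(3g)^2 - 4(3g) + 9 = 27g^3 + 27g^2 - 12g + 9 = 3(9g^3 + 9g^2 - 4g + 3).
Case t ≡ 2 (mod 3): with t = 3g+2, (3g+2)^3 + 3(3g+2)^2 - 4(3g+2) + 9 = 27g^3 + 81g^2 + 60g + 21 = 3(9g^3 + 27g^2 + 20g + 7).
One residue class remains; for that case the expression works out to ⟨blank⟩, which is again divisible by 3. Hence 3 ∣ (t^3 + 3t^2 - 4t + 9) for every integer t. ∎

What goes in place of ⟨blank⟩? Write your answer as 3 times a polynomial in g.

3(9g^3 + 18g^2 + 5g + 3)

Only t ≡ 1 (mod 3) is unaccounted for. Put t = 3g+1:
(3g+1)^3 + 3(3g+1)^2 - 4(3g+1) + 9 expands to 27g^3 + 54g^2 + 15g + 9,
and factoring out 3 leaves 3(9g^3 + 18g^2 + 5g + 3).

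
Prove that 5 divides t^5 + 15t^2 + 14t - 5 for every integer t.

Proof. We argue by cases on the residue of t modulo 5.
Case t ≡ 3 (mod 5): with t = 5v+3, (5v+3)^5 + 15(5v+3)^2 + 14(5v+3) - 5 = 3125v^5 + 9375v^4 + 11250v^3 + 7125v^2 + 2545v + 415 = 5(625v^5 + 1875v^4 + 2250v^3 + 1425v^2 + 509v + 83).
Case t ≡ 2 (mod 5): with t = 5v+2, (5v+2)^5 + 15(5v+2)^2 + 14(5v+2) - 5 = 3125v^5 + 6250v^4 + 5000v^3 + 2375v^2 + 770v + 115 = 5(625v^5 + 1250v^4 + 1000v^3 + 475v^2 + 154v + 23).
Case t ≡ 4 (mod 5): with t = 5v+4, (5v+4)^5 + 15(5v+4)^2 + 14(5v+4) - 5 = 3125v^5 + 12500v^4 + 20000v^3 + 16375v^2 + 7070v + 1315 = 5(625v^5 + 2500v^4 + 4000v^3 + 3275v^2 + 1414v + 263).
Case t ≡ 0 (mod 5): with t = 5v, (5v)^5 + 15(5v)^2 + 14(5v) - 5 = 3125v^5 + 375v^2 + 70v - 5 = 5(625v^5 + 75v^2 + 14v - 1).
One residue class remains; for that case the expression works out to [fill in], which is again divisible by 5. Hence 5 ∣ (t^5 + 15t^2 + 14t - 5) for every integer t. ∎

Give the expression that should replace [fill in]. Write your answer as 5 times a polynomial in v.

5(625v^5 + 625v^4 + 250v^3 + 125v^2 + 49v + 5)

The residues treated are {3, 2, 4, 0}, so the missing case is t ≡ 1 (mod 5); write t = 5v+1.
Then (5v+1)^5 + 15(5v+1)^2 + 14(5v+1) - 5 = 3125v^5 + 3125v^4 + 1250v^3 + 625v^2 + 245v + 25 = 5(625v^5 + 625v^4 + 250v^3 + 125v^2 + 49v + 5).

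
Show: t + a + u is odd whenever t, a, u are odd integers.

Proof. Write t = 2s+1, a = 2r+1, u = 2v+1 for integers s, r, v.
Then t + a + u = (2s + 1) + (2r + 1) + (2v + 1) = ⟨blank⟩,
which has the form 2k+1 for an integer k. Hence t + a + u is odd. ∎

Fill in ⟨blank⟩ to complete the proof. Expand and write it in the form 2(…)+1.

Expanding: (2s + 1) + (2r + 1) + (2v + 1) = 2r + 2s + 2v + 3.
Every term except the constant is even, so this is 2(r + s + v + 1) + 1,
and r + s + v + 1 ∈ ℤ gives the required form.

2(r + s + v + 1) + 1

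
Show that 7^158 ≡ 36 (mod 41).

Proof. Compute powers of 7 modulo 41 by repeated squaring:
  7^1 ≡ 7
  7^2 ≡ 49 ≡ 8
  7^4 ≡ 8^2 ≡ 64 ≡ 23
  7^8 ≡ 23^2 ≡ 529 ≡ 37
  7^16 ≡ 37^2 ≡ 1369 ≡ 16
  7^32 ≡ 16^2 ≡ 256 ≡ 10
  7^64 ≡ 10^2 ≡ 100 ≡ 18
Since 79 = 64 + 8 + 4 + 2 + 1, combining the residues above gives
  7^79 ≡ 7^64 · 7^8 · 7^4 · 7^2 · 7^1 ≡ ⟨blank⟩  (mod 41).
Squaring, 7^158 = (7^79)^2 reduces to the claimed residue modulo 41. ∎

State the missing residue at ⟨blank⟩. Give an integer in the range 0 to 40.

7^64 · 7^8 · 7^4 · 7^2 · 7^1 ≡ 18 · 37 · 23 · 8 · 7 = 857808.
857808 mod 41 = 6, so 7^79 ≡ 6 (mod 41).

6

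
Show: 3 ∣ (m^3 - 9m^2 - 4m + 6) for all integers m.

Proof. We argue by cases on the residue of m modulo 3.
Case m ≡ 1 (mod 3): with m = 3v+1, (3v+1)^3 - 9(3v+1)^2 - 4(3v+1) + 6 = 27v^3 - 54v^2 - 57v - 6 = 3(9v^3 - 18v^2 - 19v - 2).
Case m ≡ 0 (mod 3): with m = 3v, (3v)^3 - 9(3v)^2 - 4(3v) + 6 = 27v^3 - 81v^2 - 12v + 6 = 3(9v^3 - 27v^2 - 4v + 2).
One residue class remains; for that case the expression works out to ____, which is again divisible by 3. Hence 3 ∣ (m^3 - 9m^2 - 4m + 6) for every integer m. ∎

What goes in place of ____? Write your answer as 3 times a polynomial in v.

3(9v^3 - 9v^2 - 28v - 10)

The residues treated are {1, 0}, so the missing case is m ≡ 2 (mod 3); write m = 3v+2.
Then (3v+2)^3 - 9(3v+2)^2 - 4(3v+2) + 6 = 27v^3 - 27v^2 - 84v - 30 = 3(9v^3 - 9v^2 - 28v - 10).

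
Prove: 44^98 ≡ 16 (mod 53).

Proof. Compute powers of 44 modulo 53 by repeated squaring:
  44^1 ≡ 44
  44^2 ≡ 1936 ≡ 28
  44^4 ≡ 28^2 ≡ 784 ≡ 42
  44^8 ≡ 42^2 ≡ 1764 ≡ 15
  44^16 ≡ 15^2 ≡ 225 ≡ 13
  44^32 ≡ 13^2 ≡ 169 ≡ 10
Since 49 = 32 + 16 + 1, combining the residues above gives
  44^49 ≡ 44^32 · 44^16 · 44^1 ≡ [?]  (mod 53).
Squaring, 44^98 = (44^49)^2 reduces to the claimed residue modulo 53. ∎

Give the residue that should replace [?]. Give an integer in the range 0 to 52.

49

44^32 · 44^16 · 44^1 ≡ 10 · 13 · 44 = 5720.
5720 mod 53 = 49, so 44^49 ≡ 49 (mod 53).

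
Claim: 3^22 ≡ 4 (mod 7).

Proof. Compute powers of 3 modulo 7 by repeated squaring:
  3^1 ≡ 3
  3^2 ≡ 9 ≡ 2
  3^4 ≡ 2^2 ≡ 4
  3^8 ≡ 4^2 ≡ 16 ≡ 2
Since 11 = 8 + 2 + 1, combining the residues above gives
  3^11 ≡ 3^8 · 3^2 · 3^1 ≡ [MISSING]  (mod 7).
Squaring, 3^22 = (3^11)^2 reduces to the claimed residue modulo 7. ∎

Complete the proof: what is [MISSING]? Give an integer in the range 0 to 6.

Multiply the listed residues: 2 · 2 · 3 = 4 → 12.
Reducing modulo 7: 12 = 1·7 + 5, so 3^11 ≡ 5.

5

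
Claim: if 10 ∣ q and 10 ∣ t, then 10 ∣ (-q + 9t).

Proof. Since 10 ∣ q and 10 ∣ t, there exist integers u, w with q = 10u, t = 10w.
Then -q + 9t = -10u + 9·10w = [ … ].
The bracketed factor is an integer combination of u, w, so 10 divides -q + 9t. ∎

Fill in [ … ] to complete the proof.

Pull the common 10 out of every term: -10u + 9·10w = 10(-u + 9w).
-u + 9w is an integer, which exhibits the divisibility.

10(-u + 9w)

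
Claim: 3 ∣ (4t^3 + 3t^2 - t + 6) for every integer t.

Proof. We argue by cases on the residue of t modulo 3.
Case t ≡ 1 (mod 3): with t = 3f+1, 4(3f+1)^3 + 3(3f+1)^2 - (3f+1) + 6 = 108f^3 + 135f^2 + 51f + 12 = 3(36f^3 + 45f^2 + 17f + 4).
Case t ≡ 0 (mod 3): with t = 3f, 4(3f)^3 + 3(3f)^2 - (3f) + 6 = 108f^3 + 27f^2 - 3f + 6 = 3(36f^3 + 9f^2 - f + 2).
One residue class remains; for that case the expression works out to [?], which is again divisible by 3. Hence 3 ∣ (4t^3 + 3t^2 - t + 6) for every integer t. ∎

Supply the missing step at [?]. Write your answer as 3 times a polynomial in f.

Only t ≡ 2 (mod 3) is unaccounted for. Put t = 3f+2:
4(3f+2)^3 + 3(3f+2)^2 - (3f+2) + 6 expands to 108f^3 + 243f^2 + 177f + 48,
and factoring out 3 leaves 3(36f^3 + 81f^2 + 59f + 16).

3(36f^3 + 81f^2 + 59f + 16)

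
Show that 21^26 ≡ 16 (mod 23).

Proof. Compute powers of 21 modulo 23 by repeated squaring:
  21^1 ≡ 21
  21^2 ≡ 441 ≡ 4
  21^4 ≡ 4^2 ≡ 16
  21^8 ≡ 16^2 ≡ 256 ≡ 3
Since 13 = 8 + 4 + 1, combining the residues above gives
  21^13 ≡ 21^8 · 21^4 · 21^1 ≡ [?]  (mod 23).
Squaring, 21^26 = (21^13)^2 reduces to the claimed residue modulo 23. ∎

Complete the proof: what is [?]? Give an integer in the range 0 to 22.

19

21^8 · 21^4 · 21^1 ≡ 3 · 16 · 21 = 1008.
1008 mod 23 = 19, so 21^13 ≡ 19 (mod 23).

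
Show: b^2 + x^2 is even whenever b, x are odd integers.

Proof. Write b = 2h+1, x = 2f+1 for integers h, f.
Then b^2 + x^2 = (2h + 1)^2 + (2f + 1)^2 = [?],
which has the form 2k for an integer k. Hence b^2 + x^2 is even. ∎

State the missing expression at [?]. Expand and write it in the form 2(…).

2(2f^2 + 2f + 2h^2 + 2h + 1)

(2h + 1)^2 + (2f + 1)^2 = 4f^2 + 4f + 4h^2 + 4h + 2
= 2(2f^2 + 2f + 2h^2 + 2h + 1).
Since 2f^2 + 2f + 2h^2 + 2h + 1 is an integer, the sum of squares is of the form 2k for an integer k.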